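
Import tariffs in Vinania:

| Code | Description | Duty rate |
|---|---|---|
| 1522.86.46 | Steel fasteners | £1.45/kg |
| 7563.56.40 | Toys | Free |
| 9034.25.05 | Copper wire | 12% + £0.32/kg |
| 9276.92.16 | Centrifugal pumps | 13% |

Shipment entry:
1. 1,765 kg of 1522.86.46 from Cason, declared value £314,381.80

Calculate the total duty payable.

Line 1 (1522.86.46, Cason, 1,765 kg, £314,381.80):
Base rate for 1522.86.46 is £1.45/kg.
Duty = 1,765 × £1.45 = £2,559.25.

£2,559.25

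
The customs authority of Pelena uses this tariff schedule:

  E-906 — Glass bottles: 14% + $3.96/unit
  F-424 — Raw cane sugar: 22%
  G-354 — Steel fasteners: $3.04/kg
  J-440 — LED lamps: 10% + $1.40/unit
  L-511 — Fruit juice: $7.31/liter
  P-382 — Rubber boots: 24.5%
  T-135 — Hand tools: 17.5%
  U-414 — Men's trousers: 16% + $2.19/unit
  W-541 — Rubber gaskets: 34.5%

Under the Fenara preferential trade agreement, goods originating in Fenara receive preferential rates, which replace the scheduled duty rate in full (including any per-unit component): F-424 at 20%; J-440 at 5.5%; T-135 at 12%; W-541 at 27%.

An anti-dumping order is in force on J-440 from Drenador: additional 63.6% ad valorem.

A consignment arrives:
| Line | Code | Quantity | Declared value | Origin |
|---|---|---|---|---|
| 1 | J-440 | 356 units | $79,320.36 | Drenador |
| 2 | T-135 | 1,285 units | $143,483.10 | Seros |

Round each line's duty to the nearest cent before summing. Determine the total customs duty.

$83,987.72

Line 1 (J-440, Drenador, 356 units, $79,320.36):
Base rate for J-440 is 10% + $1.40/unit.
J-440 has an FTA preferential rate, but origin Drenador is not Fenara; base rate stands.
Additional duty on J-440 from Drenador: +63.6%. Applied ad valorem rate: 10% + 63.6% = 73.6%.
Duty = $79,320.36 × 73.6% + 356 × $1.40 = $58,878.18.
Line 2 (T-135, Seros, 1,285 units, $143,483.10):
Base rate for T-135 is 17.5%.
T-135 has an FTA preferential rate, but origin Seros is not Fenara; base rate stands.
Duty = $143,483.10 × 17.5% = $25,109.54.
Total = $58,878.18 + $25,109.54 = $83,987.72.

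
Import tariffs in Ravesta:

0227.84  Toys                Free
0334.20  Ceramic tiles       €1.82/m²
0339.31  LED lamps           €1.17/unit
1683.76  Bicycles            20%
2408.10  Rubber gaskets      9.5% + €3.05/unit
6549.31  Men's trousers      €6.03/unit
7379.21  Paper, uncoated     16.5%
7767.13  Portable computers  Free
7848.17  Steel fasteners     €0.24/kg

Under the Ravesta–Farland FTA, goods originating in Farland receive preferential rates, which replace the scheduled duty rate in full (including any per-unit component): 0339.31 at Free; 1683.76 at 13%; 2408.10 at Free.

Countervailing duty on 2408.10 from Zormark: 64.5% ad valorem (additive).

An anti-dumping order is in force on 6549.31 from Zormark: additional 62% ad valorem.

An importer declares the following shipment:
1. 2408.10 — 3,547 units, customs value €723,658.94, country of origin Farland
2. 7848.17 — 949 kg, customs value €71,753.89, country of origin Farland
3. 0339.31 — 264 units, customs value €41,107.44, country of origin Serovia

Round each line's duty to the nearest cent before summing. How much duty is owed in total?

Line 1 (2408.10, Farland, 3,547 units, €723,658.94):
Base rate for 2408.10 is 9.5% + €3.05/unit.
Origin Farland qualifies under the Ravesta–Farland agreement and 2408.10 is covered: preferential rate Free applies instead.
The additional-duty order on 2408.10 targets Zormark, not Farland; it does not apply.
Duty = €723,658.94 × 0% = €0.00.
Line 2 (7848.17, Farland, 949 kg, €71,753.89):
Base rate for 7848.17 is €0.24/kg.
Origin Farland is the FTA partner but 7848.17 is not on the preference list; base rate stands.
Duty = 949 × €0.24 = €227.76.
Line 3 (0339.31, Serovia, 264 units, €41,107.44):
Base rate for 0339.31 is €1.17/unit.
0339.31 has an FTA preferential rate, but origin Serovia is not Farland; base rate stands.
Duty = 264 × €1.17 = €308.88.
Total = €0.00 + €227.76 + €308.88 = €536.64.

€536.64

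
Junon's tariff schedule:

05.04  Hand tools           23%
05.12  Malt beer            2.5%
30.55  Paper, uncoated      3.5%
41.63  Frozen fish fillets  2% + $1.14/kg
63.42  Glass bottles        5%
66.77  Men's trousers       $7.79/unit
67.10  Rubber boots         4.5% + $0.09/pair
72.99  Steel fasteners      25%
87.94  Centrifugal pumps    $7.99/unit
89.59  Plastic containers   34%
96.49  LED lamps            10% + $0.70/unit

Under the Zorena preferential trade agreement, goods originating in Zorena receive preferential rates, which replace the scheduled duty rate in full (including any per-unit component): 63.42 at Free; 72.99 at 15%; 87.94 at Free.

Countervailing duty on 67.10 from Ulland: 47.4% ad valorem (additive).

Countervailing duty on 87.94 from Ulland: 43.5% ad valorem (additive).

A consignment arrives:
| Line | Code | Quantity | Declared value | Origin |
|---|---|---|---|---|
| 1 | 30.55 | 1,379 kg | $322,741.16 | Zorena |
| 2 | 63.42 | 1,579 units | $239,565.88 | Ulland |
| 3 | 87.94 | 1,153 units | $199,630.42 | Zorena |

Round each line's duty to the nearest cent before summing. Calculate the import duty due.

$23,274.23

Line 1 (30.55, Zorena, 1,379 kg, $322,741.16):
Base rate for 30.55 is 3.5%.
Origin Zorena is the FTA partner but 30.55 is not on the preference list; base rate stands.
Duty = $322,741.16 × 3.5% = $11,295.94.
Line 2 (63.42, Ulland, 1,579 units, $239,565.88):
Base rate for 63.42 is 5%.
63.42 has an FTA preferential rate, but origin Ulland is not Zorena; base rate stands.
Duty = $239,565.88 × 5% = $11,978.29.
Line 3 (87.94, Zorena, 1,153 units, $199,630.42):
Base rate for 87.94 is $7.99/unit.
Origin Zorena qualifies under the Junon–Zorena agreement and 87.94 is covered: preferential rate Free applies instead.
The additional-duty order on 87.94 targets Ulland, not Zorena; it does not apply.
Duty = $199,630.42 × 0% = $0.00.
Total = $11,295.94 + $11,978.29 + $0.00 = $23,274.23.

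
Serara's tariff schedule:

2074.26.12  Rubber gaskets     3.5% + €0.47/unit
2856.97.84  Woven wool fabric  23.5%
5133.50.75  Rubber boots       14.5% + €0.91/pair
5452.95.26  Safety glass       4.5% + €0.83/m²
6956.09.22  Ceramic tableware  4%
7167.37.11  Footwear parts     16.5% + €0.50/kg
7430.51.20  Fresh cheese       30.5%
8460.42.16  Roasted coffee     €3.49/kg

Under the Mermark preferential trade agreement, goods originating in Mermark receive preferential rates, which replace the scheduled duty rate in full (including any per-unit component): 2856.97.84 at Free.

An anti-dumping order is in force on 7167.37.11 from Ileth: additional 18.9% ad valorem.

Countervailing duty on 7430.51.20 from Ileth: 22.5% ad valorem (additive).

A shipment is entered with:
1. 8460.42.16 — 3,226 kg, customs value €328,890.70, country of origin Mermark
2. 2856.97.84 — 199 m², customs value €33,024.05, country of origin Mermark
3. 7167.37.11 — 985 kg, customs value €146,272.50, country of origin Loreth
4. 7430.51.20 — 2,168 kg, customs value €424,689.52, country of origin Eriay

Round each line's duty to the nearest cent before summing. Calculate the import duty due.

Line 1 (8460.42.16, Mermark, 3,226 kg, €328,890.70):
Base rate for 8460.42.16 is €3.49/kg.
Origin Mermark is the FTA partner but 8460.42.16 is not on the preference list; base rate stands.
Duty = 3,226 × €3.49 = €11,258.74.
Line 2 (2856.97.84, Mermark, 199 m², €33,024.05):
Base rate for 2856.97.84 is 23.5%.
Origin Mermark qualifies under the Serara–Mermark agreement and 2856.97.84 is covered: preferential rate Free applies instead.
Duty = €33,024.05 × 0% = €0.00.
Line 3 (7167.37.11, Loreth, 985 kg, €146,272.50):
Base rate for 7167.37.11 is 16.5% + €0.50/kg.
The additional-duty order on 7167.37.11 targets Ileth, not Loreth; it does not apply.
Duty = €146,272.50 × 16.5% + 985 × €0.50 = €24,627.46.
Line 4 (7430.51.20, Eriay, 2,168 kg, €424,689.52):
Base rate for 7430.51.20 is 30.5%.
The additional-duty order on 7430.51.20 targets Ileth, not Eriay; it does not apply.
Duty = €424,689.52 × 30.5% = €129,530.30.
Total = €11,258.74 + €0.00 + €24,627.46 + €129,530.30 = €165,416.50.

€165,416.50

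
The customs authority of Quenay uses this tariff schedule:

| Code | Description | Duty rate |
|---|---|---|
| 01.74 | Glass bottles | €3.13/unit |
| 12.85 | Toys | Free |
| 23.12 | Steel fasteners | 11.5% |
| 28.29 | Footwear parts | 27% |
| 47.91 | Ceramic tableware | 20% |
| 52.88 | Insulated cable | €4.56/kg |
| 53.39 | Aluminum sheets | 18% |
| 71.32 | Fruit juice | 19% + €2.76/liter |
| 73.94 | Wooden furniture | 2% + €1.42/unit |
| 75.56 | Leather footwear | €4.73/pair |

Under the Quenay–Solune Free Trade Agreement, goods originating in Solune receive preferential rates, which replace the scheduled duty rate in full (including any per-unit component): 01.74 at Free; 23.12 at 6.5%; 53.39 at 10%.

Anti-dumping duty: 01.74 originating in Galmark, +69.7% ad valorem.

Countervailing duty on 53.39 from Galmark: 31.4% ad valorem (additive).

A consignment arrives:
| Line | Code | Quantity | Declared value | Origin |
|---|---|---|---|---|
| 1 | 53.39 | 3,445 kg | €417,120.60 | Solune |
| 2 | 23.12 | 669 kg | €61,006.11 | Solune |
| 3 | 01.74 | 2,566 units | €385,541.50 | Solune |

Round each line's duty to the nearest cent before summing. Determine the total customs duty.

€45,677.46

Line 1 (53.39, Solune, 3,445 kg, €417,120.60):
Base rate for 53.39 is 18%.
Origin Solune qualifies under the Quenay–Solune agreement and 53.39 is covered: preferential rate 10% applies instead.
The additional-duty order on 53.39 targets Galmark, not Solune; it does not apply.
Duty = €417,120.60 × 10% = €41,712.06.
Line 2 (23.12, Solune, 669 kg, €61,006.11):
Base rate for 23.12 is 11.5%.
Origin Solune qualifies under the Quenay–Solune agreement and 23.12 is covered: preferential rate 6.5% applies instead.
Duty = €61,006.11 × 6.5% = €3,965.40.
Line 3 (01.74, Solune, 2,566 units, €385,541.50):
Base rate for 01.74 is €3.13/unit.
Origin Solune qualifies under the Quenay–Solune agreement and 01.74 is covered: preferential rate Free applies instead.
The additional-duty order on 01.74 targets Galmark, not Solune; it does not apply.
Duty = €385,541.50 × 0% = €0.00.
Total = €41,712.06 + €3,965.40 + €0.00 = €45,677.46.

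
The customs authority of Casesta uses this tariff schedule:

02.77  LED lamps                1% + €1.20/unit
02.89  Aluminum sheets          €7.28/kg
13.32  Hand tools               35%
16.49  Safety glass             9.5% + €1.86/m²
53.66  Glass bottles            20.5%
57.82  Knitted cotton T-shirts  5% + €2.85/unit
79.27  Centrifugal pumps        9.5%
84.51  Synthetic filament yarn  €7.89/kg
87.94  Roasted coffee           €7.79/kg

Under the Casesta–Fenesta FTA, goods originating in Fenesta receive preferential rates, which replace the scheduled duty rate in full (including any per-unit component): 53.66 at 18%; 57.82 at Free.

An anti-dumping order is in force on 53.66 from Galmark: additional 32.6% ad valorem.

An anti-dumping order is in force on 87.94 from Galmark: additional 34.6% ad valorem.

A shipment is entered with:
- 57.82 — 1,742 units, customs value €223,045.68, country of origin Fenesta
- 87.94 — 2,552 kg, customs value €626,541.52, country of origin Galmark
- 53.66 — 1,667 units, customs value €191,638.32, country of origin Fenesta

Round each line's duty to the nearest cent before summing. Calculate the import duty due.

Line 1 (57.82, Fenesta, 1,742 units, €223,045.68):
Base rate for 57.82 is 5% + €2.85/unit.
Origin Fenesta qualifies under the Casesta–Fenesta agreement and 57.82 is covered: preferential rate Free applies instead.
Duty = €223,045.68 × 0% = €0.00.
Line 2 (87.94, Galmark, 2,552 kg, €626,541.52):
Base rate for 87.94 is €7.79/kg.
Additional duty on 87.94 from Galmark: +34.6% ad valorem. Applied ad valorem rate = 34.6%.
Duty = €626,541.52 × 34.6% + 2,552 × €7.79 = €236,663.45.
Line 3 (53.66, Fenesta, 1,667 units, €191,638.32):
Base rate for 53.66 is 20.5%.
Origin Fenesta qualifies under the Casesta–Fenesta agreement and 53.66 is covered: preferential rate 18% applies instead.
The additional-duty order on 53.66 targets Galmark, not Fenesta; it does not apply.
Duty = €191,638.32 × 18% = €34,494.90.
Total = €0.00 + €236,663.45 + €34,494.90 = €271,158.35.

€271,158.35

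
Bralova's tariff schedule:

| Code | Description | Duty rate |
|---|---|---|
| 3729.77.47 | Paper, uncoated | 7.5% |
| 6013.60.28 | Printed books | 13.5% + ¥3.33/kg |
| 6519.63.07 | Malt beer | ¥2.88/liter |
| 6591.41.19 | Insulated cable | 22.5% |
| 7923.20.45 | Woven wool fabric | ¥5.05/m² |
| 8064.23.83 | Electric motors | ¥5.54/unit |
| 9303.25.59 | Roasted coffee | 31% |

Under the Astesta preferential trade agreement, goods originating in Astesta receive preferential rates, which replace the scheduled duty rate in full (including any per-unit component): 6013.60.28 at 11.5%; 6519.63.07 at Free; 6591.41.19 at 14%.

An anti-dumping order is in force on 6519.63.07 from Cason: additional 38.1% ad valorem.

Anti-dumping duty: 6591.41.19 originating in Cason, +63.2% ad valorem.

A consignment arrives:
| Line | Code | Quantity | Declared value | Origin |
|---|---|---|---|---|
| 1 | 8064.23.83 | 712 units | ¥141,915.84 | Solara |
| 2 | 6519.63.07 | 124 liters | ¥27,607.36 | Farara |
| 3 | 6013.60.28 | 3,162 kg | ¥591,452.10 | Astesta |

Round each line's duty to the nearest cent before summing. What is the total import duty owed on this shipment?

¥72,318.59

Line 1 (8064.23.83, Solara, 712 units, ¥141,915.84):
Base rate for 8064.23.83 is ¥5.54/unit.
Duty = 712 × ¥5.54 = ¥3,944.48.
Line 2 (6519.63.07, Farara, 124 liters, ¥27,607.36):
Base rate for 6519.63.07 is ¥2.88/liter.
6519.63.07 has an FTA preferential rate, but origin Farara is not Astesta; base rate stands.
The additional-duty order on 6519.63.07 targets Cason, not Farara; it does not apply.
Duty = 124 × ¥2.88 = ¥357.12.
Line 3 (6013.60.28, Astesta, 3,162 kg, ¥591,452.10):
Base rate for 6013.60.28 is 13.5% + ¥3.33/kg.
Origin Astesta qualifies under the Bralova–Astesta agreement and 6013.60.28 is covered: preferential rate 11.5% applies instead.
Duty = ¥591,452.10 × 11.5% = ¥68,016.99.
Total = ¥3,944.48 + ¥357.12 + ¥68,016.99 = ¥72,318.59.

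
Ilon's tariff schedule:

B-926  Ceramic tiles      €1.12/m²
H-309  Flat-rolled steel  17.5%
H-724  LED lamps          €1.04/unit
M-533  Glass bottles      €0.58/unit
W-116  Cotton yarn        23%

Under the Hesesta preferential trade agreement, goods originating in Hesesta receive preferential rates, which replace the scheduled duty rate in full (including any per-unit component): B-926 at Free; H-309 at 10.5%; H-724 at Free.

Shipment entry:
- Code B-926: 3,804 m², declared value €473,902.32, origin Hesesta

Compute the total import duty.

€0.00

Line 1 (B-926, Hesesta, 3,804 m², €473,902.32):
Base rate for B-926 is €1.12/m².
Origin Hesesta qualifies under the Ilon–Hesesta agreement and B-926 is covered: preferential rate Free applies instead.
Duty = €473,902.32 × 0% = €0.00.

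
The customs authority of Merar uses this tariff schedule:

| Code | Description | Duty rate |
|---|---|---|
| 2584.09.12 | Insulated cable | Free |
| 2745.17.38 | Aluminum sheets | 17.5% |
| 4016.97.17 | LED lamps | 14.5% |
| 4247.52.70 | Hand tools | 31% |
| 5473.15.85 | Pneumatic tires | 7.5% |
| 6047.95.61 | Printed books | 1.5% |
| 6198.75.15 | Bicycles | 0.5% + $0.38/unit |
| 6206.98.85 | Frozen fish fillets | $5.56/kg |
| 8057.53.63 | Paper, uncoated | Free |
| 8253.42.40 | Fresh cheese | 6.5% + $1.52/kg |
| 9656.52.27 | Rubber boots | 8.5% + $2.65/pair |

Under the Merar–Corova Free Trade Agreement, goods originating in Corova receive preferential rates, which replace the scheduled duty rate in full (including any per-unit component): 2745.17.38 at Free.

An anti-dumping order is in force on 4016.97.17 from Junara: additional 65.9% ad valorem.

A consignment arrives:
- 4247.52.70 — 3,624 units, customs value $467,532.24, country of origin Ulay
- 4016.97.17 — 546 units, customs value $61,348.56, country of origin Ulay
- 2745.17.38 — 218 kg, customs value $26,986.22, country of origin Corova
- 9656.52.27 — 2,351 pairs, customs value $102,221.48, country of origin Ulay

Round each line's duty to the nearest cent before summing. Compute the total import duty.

$168,749.51

Line 1 (4247.52.70, Ulay, 3,624 units, $467,532.24):
Base rate for 4247.52.70 is 31%.
Duty = $467,532.24 × 31% = $144,934.99.
Line 2 (4016.97.17, Ulay, 546 units, $61,348.56):
Base rate for 4016.97.17 is 14.5%.
The additional-duty order on 4016.97.17 targets Junara, not Ulay; it does not apply.
Duty = $61,348.56 × 14.5% = $8,895.54.
Line 3 (2745.17.38, Corova, 218 kg, $26,986.22):
Base rate for 2745.17.38 is 17.5%.
Origin Corova qualifies under the Merar–Corova agreement and 2745.17.38 is covered: preferential rate Free applies instead.
Duty = $26,986.22 × 0% = $0.00.
Line 4 (9656.52.27, Ulay, 2,351 pairs, $102,221.48):
Base rate for 9656.52.27 is 8.5% + $2.65/pair.
Duty = $102,221.48 × 8.5% + 2,351 × $2.65 = $14,918.98.
Total = $144,934.99 + $8,895.54 + $0.00 + $14,918.98 = $168,749.51.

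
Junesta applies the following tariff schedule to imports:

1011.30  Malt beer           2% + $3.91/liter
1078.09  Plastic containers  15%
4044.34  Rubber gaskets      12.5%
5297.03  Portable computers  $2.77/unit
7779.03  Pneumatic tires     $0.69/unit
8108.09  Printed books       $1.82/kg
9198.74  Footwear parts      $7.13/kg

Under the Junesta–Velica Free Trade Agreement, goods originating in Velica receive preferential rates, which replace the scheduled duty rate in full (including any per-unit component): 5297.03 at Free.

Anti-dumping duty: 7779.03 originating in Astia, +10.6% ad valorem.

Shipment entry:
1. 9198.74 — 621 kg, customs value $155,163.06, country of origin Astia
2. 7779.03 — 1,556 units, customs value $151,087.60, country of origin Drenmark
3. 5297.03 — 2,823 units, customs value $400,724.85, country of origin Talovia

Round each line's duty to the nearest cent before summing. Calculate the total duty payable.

$13,321.08

Line 1 (9198.74, Astia, 621 kg, $155,163.06):
Base rate for 9198.74 is $7.13/kg.
Duty = 621 × $7.13 = $4,427.73.
Line 2 (7779.03, Drenmark, 1,556 units, $151,087.60):
Base rate for 7779.03 is $0.69/unit.
The additional-duty order on 7779.03 targets Astia, not Drenmark; it does not apply.
Duty = 1,556 × $0.69 = $1,073.64.
Line 3 (5297.03, Talovia, 2,823 units, $400,724.85):
Base rate for 5297.03 is $2.77/unit.
5297.03 has an FTA preferential rate, but origin Talovia is not Velica; base rate stands.
Duty = 2,823 × $2.77 = $7,819.71.
Total = $4,427.73 + $1,073.64 + $7,819.71 = $13,321.08.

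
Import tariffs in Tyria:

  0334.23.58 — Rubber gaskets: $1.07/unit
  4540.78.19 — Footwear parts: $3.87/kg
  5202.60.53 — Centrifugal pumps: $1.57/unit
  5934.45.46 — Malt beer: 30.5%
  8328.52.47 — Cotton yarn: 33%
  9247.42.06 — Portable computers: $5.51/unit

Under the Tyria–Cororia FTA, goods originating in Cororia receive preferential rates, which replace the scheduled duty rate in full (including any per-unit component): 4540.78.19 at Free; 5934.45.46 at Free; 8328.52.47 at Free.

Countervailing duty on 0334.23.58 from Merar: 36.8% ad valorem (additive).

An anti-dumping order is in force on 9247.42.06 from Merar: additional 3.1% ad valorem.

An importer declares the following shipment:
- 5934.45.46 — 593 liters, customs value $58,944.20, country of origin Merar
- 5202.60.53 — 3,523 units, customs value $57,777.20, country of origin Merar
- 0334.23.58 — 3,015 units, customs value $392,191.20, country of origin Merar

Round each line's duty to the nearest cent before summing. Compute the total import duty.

$171,061.50

Line 1 (5934.45.46, Merar, 593 liters, $58,944.20):
Base rate for 5934.45.46 is 30.5%.
5934.45.46 has an FTA preferential rate, but origin Merar is not Cororia; base rate stands.
Duty = $58,944.20 × 30.5% = $17,977.98.
Line 2 (5202.60.53, Merar, 3,523 units, $57,777.20):
Base rate for 5202.60.53 is $1.57/unit.
Duty = 3,523 × $1.57 = $5,531.11.
Line 3 (0334.23.58, Merar, 3,015 units, $392,191.20):
Base rate for 0334.23.58 is $1.07/unit.
Additional duty on 0334.23.58 from Merar: +36.8% ad valorem. Applied ad valorem rate = 36.8%.
Duty = $392,191.20 × 36.8% + 3,015 × $1.07 = $147,552.41.
Total = $17,977.98 + $5,531.11 + $147,552.41 = $171,061.50.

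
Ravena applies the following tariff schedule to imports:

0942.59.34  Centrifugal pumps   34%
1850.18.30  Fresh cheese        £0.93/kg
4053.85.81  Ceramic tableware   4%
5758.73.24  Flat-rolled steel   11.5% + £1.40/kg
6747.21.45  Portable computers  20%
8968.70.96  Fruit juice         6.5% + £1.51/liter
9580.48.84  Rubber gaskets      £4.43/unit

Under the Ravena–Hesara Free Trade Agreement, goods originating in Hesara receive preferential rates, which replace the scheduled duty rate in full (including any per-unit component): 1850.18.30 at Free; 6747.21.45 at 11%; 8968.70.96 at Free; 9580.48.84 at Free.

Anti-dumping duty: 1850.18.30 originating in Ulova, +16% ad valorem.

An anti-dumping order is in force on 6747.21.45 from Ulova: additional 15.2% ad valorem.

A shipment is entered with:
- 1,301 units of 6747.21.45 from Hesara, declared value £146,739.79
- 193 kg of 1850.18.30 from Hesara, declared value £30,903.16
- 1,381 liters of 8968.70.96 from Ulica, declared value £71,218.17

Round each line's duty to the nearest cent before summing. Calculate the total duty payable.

Line 1 (6747.21.45, Hesara, 1,301 units, £146,739.79):
Base rate for 6747.21.45 is 20%.
Origin Hesara qualifies under the Ravena–Hesara agreement and 6747.21.45 is covered: preferential rate 11% applies instead.
The additional-duty order on 6747.21.45 targets Ulova, not Hesara; it does not apply.
Duty = £146,739.79 × 11% = £16,141.38.
Line 2 (1850.18.30, Hesara, 193 kg, £30,903.16):
Base rate for 1850.18.30 is £0.93/kg.
Origin Hesara qualifies under the Ravena–Hesara agreement and 1850.18.30 is covered: preferential rate Free applies instead.
The additional-duty order on 1850.18.30 targets Ulova, not Hesara; it does not apply.
Duty = £30,903.16 × 0% = £0.00.
Line 3 (8968.70.96, Ulica, 1,381 liters, £71,218.17):
Base rate for 8968.70.96 is 6.5% + £1.51/liter.
8968.70.96 has an FTA preferential rate, but origin Ulica is not Hesara; base rate stands.
Duty = £71,218.17 × 6.5% + 1,381 × £1.51 = £6,714.49.
Total = £16,141.38 + £0.00 + £6,714.49 = £22,855.87.

£22,855.87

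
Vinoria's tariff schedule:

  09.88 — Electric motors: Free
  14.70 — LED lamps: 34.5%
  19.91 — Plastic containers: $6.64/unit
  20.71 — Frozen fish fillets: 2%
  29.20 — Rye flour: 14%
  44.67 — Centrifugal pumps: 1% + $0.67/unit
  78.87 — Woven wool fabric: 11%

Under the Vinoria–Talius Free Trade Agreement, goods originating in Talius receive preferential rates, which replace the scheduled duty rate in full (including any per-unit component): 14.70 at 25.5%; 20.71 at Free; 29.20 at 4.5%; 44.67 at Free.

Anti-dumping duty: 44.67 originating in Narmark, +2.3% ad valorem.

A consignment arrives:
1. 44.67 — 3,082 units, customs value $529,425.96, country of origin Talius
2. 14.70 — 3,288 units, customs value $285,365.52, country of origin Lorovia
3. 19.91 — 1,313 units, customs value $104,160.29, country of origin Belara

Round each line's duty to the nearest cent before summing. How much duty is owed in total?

$107,169.42

Line 1 (44.67, Talius, 3,082 units, $529,425.96):
Base rate for 44.67 is 1% + $0.67/unit.
Origin Talius qualifies under the Vinoria–Talius agreement and 44.67 is covered: preferential rate Free applies instead.
The additional-duty order on 44.67 targets Narmark, not Talius; it does not apply.
Duty = $529,425.96 × 0% = $0.00.
Line 2 (14.70, Lorovia, 3,288 units, $285,365.52):
Base rate for 14.70 is 34.5%.
14.70 has an FTA preferential rate, but origin Lorovia is not Talius; base rate stands.
Duty = $285,365.52 × 34.5% = $98,451.10.
Line 3 (19.91, Belara, 1,313 units, $104,160.29):
Base rate for 19.91 is $6.64/unit.
Duty = 1,313 × $6.64 = $8,718.32.
Total = $0.00 + $98,451.10 + $8,718.32 = $107,169.42.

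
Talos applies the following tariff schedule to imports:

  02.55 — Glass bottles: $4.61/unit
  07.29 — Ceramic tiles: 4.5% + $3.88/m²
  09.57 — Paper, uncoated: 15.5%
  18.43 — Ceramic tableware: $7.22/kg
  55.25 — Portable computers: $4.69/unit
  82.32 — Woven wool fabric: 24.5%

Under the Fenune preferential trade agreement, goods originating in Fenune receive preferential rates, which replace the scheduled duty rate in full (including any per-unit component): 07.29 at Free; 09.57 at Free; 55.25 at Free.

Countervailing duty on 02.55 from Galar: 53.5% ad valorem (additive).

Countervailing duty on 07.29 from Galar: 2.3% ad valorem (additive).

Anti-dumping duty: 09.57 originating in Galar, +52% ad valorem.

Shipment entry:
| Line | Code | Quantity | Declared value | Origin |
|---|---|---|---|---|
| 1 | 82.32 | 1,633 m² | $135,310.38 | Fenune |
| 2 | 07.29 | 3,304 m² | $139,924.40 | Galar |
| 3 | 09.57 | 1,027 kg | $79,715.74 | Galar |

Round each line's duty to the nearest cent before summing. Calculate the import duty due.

Line 1 (82.32, Fenune, 1,633 m², $135,310.38):
Base rate for 82.32 is 24.5%.
Origin Fenune is the FTA partner but 82.32 is not on the preference list; base rate stands.
Duty = $135,310.38 × 24.5% = $33,151.04.
Line 2 (07.29, Galar, 3,304 m², $139,924.40):
Base rate for 07.29 is 4.5% + $3.88/m².
07.29 has an FTA preferential rate, but origin Galar is not Fenune; base rate stands.
Additional duty on 07.29 from Galar: +2.3%. Applied ad valorem rate: 4.5% + 2.3% = 6.8%.
Duty = $139,924.40 × 6.8% + 3,304 × $3.88 = $22,334.38.
Line 3 (09.57, Galar, 1,027 kg, $79,715.74):
Base rate for 09.57 is 15.5%.
09.57 has an FTA preferential rate, but origin Galar is not Fenune; base rate stands.
Additional duty on 09.57 from Galar: +52%. Applied ad valorem rate: 15.5% + 52% = 67.5%.
Duty = $79,715.74 × 67.5% = $53,808.12.
Total = $33,151.04 + $22,334.38 + $53,808.12 = $109,293.54.

$109,293.54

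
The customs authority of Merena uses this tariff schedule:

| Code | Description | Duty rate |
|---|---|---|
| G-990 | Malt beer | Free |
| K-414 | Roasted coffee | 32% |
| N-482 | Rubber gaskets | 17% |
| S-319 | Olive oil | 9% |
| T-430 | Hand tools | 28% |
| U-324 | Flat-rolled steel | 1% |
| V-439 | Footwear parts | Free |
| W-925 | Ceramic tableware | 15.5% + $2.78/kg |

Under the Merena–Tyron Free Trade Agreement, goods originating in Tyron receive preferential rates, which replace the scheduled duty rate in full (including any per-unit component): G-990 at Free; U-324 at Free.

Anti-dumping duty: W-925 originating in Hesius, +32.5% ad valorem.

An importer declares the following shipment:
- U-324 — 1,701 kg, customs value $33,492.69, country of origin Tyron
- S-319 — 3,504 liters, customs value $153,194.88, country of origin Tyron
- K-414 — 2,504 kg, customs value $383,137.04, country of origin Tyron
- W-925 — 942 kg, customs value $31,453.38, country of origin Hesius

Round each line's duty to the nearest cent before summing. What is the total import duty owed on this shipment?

$154,107.77

Line 1 (U-324, Tyron, 1,701 kg, $33,492.69):
Base rate for U-324 is 1%.
Origin Tyron qualifies under the Merena–Tyron agreement and U-324 is covered: preferential rate Free applies instead.
Duty = $33,492.69 × 0% = $0.00.
Line 2 (S-319, Tyron, 3,504 liters, $153,194.88):
Base rate for S-319 is 9%.
Origin Tyron is the FTA partner but S-319 is not on the preference list; base rate stands.
Duty = $153,194.88 × 9% = $13,787.54.
Line 3 (K-414, Tyron, 2,504 kg, $383,137.04):
Base rate for K-414 is 32%.
Origin Tyron is the FTA partner but K-414 is not on the preference list; base rate stands.
Duty = $383,137.04 × 32% = $122,603.85.
Line 4 (W-925, Hesius, 942 kg, $31,453.38):
Base rate for W-925 is 15.5% + $2.78/kg.
Additional duty on W-925 from Hesius: +32.5%. Applied ad valorem rate: 15.5% + 32.5% = 48%.
Duty = $31,453.38 × 48% + 942 × $2.78 = $17,716.38.
Total = $0.00 + $13,787.54 + $122,603.85 + $17,716.38 = $154,107.77.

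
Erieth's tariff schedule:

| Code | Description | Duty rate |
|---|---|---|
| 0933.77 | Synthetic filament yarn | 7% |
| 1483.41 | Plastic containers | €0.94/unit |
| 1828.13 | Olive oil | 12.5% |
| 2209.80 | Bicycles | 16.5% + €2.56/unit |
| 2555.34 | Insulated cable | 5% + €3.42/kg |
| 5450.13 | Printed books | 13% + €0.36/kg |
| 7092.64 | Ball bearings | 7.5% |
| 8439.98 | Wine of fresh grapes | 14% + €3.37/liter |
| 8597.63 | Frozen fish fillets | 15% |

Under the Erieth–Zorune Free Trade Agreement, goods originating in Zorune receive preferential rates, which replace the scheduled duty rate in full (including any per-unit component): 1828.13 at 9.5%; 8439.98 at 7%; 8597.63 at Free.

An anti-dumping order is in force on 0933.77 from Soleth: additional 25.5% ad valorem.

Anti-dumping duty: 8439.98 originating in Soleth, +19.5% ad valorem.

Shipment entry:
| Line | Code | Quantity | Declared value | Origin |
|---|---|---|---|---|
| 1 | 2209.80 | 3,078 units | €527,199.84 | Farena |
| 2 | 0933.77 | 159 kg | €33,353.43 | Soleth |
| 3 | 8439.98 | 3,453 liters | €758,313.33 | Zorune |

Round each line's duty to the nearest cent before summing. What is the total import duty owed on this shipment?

Line 1 (2209.80, Farena, 3,078 units, €527,199.84):
Base rate for 2209.80 is 16.5% + €2.56/unit.
Duty = €527,199.84 × 16.5% + 3,078 × €2.56 = €94,867.65.
Line 2 (0933.77, Soleth, 159 kg, €33,353.43):
Base rate for 0933.77 is 7%.
Additional duty on 0933.77 from Soleth: +25.5%. Applied ad valorem rate: 7% + 25.5% = 32.5%.
Duty = €33,353.43 × 32.5% = €10,839.86.
Line 3 (8439.98, Zorune, 3,453 liters, €758,313.33):
Base rate for 8439.98 is 14% + €3.37/liter.
Origin Zorune qualifies under the Erieth–Zorune agreement and 8439.98 is covered: preferential rate 7% applies instead.
The additional-duty order on 8439.98 targets Soleth, not Zorune; it does not apply.
Duty = €758,313.33 × 7% = €53,081.93.
Total = €94,867.65 + €10,839.86 + €53,081.93 = €158,789.44.

€158,789.44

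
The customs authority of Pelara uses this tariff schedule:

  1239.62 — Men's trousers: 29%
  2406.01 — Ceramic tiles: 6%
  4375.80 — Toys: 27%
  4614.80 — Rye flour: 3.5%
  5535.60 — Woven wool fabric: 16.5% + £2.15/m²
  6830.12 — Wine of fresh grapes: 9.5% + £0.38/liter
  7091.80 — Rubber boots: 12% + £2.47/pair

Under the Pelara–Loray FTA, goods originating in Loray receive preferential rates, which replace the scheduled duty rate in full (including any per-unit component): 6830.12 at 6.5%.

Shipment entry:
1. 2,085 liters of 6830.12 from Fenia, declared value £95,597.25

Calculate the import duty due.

£9,874.04

Line 1 (6830.12, Fenia, 2,085 liters, £95,597.25):
Base rate for 6830.12 is 9.5% + £0.38/liter.
6830.12 has an FTA preferential rate, but origin Fenia is not Loray; base rate stands.
Duty = £95,597.25 × 9.5% + 2,085 × £0.38 = £9,874.04.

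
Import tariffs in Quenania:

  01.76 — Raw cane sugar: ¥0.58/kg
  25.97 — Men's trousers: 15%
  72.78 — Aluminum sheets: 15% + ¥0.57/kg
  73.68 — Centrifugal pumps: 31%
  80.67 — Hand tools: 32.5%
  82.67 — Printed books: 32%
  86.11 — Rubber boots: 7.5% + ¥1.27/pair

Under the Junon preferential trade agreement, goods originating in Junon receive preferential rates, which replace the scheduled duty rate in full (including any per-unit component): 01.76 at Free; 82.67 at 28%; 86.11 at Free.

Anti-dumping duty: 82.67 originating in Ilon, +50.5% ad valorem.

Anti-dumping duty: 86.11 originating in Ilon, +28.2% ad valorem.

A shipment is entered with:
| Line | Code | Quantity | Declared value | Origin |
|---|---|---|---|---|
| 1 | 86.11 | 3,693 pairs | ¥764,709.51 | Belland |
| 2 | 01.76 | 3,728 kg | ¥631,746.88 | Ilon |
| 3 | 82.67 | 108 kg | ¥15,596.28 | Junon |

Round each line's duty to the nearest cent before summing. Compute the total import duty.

Line 1 (86.11, Belland, 3,693 pairs, ¥764,709.51):
Base rate for 86.11 is 7.5% + ¥1.27/pair.
86.11 has an FTA preferential rate, but origin Belland is not Junon; base rate stands.
The additional-duty order on 86.11 targets Ilon, not Belland; it does not apply.
Duty = ¥764,709.51 × 7.5% + 3,693 × ¥1.27 = ¥62,043.32.
Line 2 (01.76, Ilon, 3,728 kg, ¥631,746.88):
Base rate for 01.76 is ¥0.58/kg.
01.76 has an FTA preferential rate, but origin Ilon is not Junon; base rate stands.
Duty = 3,728 × ¥0.58 = ¥2,162.24.
Line 3 (82.67, Junon, 108 kg, ¥15,596.28):
Base rate for 82.67 is 32%.
Origin Junon qualifies under the Quenania–Junon agreement and 82.67 is covered: preferential rate 28% applies instead.
The additional-duty order on 82.67 targets Ilon, not Junon; it does not apply.
Duty = ¥15,596.28 × 28% = ¥4,366.96.
Total = ¥62,043.32 + ¥2,162.24 + ¥4,366.96 = ¥68,572.52.

¥68,572.52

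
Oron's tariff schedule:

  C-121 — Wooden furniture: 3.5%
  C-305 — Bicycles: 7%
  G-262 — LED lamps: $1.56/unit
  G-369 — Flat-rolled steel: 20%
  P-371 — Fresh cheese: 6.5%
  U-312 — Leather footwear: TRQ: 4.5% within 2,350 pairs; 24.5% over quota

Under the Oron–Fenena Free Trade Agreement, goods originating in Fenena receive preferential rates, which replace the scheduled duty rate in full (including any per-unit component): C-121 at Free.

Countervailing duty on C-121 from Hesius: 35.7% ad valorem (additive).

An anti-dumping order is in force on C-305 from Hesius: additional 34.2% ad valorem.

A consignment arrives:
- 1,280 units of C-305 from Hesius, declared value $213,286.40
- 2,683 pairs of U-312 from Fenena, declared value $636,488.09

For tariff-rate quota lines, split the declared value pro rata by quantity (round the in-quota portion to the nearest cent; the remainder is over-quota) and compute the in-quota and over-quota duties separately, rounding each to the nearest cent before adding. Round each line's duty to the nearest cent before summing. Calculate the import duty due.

$132,315.48

Line 1 (C-305, Hesius, 1,280 units, $213,286.40):
Base rate for C-305 is 7%.
Additional duty on C-305 from Hesius: +34.2%. Applied ad valorem rate: 7% + 34.2% = 41.2%.
Duty = $213,286.40 × 41.2% = $87,874.00.
Line 2 (U-312, Fenena, 2,683 pairs, $636,488.09):
Code U-312 is under a tariff-rate quota (threshold 2,350 pairs). In-quota: 2,350 pairs at 4.5%; over-quota: 333 pairs at 24.5%.
Pro-rata value split: in-quota = $636,488.09 × 2,350/2,683 = $557,490.50; over-quota = $636,488.09 − $557,490.50 = $78,997.59.
In-quota duty = $557,490.50 × 4.5% = $25,087.07. Over-quota duty = $78,997.59 × 24.5% = $19,354.41.
Line duty = $25,087.07 + $19,354.41 = $44,441.48.
Total = $87,874.00 + $44,441.48 = $132,315.48.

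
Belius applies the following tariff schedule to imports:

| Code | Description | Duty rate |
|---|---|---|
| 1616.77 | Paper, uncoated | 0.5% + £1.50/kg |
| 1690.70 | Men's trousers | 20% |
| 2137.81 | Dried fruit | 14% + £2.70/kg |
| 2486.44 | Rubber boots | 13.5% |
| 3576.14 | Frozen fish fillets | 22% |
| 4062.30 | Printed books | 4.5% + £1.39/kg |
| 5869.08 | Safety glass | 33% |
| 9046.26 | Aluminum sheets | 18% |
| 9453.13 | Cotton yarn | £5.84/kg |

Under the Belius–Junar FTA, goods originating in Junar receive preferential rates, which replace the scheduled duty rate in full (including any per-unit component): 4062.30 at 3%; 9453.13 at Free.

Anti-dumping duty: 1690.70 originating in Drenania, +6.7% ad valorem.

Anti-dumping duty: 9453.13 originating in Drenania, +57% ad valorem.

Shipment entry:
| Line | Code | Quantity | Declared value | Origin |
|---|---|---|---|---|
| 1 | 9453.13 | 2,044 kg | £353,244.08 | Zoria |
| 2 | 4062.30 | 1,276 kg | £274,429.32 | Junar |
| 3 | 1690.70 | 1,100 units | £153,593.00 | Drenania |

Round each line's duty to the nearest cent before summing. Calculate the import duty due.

£61,179.17

Line 1 (9453.13, Zoria, 2,044 kg, £353,244.08):
Base rate for 9453.13 is £5.84/kg.
9453.13 has an FTA preferential rate, but origin Zoria is not Junar; base rate stands.
The additional-duty order on 9453.13 targets Drenania, not Zoria; it does not apply.
Duty = 2,044 × £5.84 = £11,936.96.
Line 2 (4062.30, Junar, 1,276 kg, £274,429.32):
Base rate for 4062.30 is 4.5% + £1.39/kg.
Origin Junar qualifies under the Belius–Junar agreement and 4062.30 is covered: preferential rate 3% applies instead.
Duty = £274,429.32 × 3% = £8,232.88.
Line 3 (1690.70, Drenania, 1,100 units, £153,593.00):
Base rate for 1690.70 is 20%.
Additional duty on 1690.70 from Drenania: +6.7%. Applied ad valorem rate: 20% + 6.7% = 26.7%.
Duty = £153,593.00 × 26.7% = £41,009.33.
Total = £11,936.96 + £8,232.88 + £41,009.33 = £61,179.17.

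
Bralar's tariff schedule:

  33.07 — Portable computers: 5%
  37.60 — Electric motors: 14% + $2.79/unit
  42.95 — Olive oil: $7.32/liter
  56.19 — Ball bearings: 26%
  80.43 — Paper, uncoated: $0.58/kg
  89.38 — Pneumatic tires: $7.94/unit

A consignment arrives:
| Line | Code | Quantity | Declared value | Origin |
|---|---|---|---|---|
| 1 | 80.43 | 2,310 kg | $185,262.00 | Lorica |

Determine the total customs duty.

$1,339.80

Line 1 (80.43, Lorica, 2,310 kg, $185,262.00):
Base rate for 80.43 is $0.58/kg.
Duty = 2,310 × $0.58 = $1,339.80.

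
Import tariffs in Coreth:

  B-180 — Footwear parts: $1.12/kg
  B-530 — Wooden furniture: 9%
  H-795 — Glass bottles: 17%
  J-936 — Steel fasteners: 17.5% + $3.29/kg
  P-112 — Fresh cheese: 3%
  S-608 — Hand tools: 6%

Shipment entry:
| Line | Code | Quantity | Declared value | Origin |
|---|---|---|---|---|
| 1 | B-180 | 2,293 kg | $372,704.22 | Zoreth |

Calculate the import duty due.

$2,568.16

Line 1 (B-180, Zoreth, 2,293 kg, $372,704.22):
Base rate for B-180 is $1.12/kg.
Duty = 2,293 × $1.12 = $2,568.16.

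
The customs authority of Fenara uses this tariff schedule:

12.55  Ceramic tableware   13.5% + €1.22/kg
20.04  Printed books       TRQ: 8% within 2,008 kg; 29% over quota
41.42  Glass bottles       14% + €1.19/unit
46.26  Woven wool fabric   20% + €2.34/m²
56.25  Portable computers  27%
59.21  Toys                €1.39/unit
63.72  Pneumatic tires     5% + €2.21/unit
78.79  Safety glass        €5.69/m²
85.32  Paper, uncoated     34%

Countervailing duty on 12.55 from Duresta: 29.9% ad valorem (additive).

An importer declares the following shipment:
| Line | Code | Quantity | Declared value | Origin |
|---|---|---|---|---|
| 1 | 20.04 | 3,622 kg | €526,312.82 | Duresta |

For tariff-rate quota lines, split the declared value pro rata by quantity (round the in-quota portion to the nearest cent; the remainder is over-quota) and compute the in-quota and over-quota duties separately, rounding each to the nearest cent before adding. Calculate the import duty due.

Line 1 (20.04, Duresta, 3,622 kg, €526,312.82):
Code 20.04 is under a tariff-rate quota (threshold 2,008 kg). In-quota: 2,008 kg at 8%; over-quota: 1,614 kg at 29%.
Pro-rata value split: in-quota = €526,312.82 × 2,008/3,622 = €291,782.48; over-quota = €526,312.82 − €291,782.48 = €234,530.34.
In-quota duty = €291,782.48 × 8% = €23,342.60. Over-quota duty = €234,530.34 × 29% = €68,013.80.
Line duty = €23,342.60 + €68,013.80 = €91,356.40.

€91,356.40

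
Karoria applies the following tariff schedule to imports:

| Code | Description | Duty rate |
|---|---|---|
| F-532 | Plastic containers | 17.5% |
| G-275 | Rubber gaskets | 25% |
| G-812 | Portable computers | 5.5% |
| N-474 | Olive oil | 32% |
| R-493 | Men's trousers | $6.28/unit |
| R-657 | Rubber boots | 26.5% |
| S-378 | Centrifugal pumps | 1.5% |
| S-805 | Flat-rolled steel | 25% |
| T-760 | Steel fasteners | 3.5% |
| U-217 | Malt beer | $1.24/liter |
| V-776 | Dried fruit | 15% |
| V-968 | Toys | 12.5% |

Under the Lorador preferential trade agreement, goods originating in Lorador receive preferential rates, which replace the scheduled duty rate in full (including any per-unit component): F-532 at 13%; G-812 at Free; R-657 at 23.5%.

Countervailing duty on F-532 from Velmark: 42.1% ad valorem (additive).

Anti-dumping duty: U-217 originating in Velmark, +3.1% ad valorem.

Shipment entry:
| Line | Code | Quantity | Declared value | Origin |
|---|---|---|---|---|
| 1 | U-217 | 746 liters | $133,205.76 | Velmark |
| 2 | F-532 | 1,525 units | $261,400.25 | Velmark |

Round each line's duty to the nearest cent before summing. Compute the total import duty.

Line 1 (U-217, Velmark, 746 liters, $133,205.76):
Base rate for U-217 is $1.24/liter.
Additional duty on U-217 from Velmark: +3.1% ad valorem. Applied ad valorem rate = 3.1%.
Duty = $133,205.76 × 3.1% + 746 × $1.24 = $5,054.42.
Line 2 (F-532, Velmark, 1,525 units, $261,400.25):
Base rate for F-532 is 17.5%.
F-532 has an FTA preferential rate, but origin Velmark is not Lorador; base rate stands.
Additional duty on F-532 from Velmark: +42.1%. Applied ad valorem rate: 17.5% + 42.1% = 59.6%.
Duty = $261,400.25 × 59.6% = $155,794.55.
Total = $5,054.42 + $155,794.55 = $160,848.97.

$160,848.97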